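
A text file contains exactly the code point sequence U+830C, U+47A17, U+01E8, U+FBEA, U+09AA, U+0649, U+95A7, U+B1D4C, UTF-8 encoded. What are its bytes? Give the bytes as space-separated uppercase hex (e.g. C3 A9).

E8 8C 8C F1 87 A8 97 C7 A8 EF AF AA E0 A6 AA D9 89 E9 96 A7 F2 B1 B5 8C

U+830C: 3-byte form → E8 8C 8C.
U+47A17: 4-byte form → F1 87 A8 97.
U+01E8: 2-byte form → C7 A8.
U+FBEA: 3-byte form → EF AF AA.
U+09AA: 3-byte form → E0 A6 AA.
U+0649: 2-byte form → D9 89.
U+95A7: 3-byte form → E9 96 A7.
U+B1D4C: 4-byte form → F2 B1 B5 8C.
Concatenated (24 bytes): E8 8C 8C F1 87 A8 97 C7 A8 EF AF AA E0 A6 AA D9 89 E9 96 A7 F2 B1 B5 8C.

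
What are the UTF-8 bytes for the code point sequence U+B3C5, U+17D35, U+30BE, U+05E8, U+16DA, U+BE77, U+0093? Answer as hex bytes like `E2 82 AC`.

EB 8F 85 F0 97 B4 B5 E3 82 BE D7 A8 E1 9B 9A EB B9 B7 C2 93

U+B3C5: 3-byte form → EB 8F 85.
U+17D35: 4-byte form → F0 97 B4 B5.
U+30BE: 3-byte form → E3 82 BE.
U+05E8: 2-byte form → D7 A8.
U+16DA: 3-byte form → E1 9B 9A.
U+BE77: 3-byte form → EB B9 B7.
U+0093: 2-byte form → C2 93.
Concatenated (20 bytes): EB 8F 85 F0 97 B4 B5 E3 82 BE D7 A8 E1 9B 9A EB B9 B7 C2 93.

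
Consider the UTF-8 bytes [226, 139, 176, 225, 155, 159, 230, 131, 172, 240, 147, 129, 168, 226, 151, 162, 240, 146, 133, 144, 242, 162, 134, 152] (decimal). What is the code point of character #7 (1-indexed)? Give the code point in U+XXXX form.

U+A2198

Offset 0: leading byte 0xE2 = 11100010 → 3-byte char #1 = E2 8B B0.
Offset 3: leading byte 0xE1 = 11100001 → 3-byte char #2 = E1 9B 9F.
Offset 6: leading byte 0xE6 = 11100110 → 3-byte char #3 = E6 83 AC.
Offset 9: leading byte 0xF0 = 11110000 → 4-byte char #4 = F0 93 81 A8.
Offset 13: leading byte 0xE2 = 11100010 → 3-byte char #5 = E2 97 A2.
Offset 16: leading byte 0xF0 = 11110000 → 4-byte char #6 = F0 92 85 90.
Offset 20: leading byte 0xF2 = 11110010 → 4-byte char #7 = F2 A2 86 98.
Leading byte 0xF2 = 11110010 matches 11110xxx → 4-byte sequence.
Byte 1: 0xF2 = 11110010, payload 010 (3 bits).
Byte 2: 0xA2 = 10100010 (10xxxxxx ✓), payload 100010.
Byte 3: 0x86 = 10000110 (10xxxxxx ✓), payload 000110.
Byte 4: 0x98 = 10011000 (10xxxxxx ✓), payload 011000.
Concatenate: 010100010000110011000 = 0xA2198 (21 bits → U+A2198).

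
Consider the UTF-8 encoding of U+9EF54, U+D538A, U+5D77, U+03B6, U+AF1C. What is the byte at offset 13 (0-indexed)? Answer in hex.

0xEA

U+9EF54 → 4-byte form F2 9E BD 94 at offsets 0–3.
U+D538A → 4-byte form F3 95 8E 8A at offsets 4–7.
U+5D77 → 3-byte form E5 B5 B7 at offsets 8–10.
U+03B6 → 2-byte form CE B6 at offsets 11–12.
U+AF1C → 3-byte form EA BC 9C at offsets 13–15.
Offset 13 falls in char 5's range; it's byte 1 of EA BC 9C = 0xEA.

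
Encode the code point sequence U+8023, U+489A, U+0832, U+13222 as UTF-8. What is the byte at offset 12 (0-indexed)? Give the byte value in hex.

0xA2

U+8023 → 3-byte form E8 80 A3 at offsets 0–2.
U+489A → 3-byte form E4 A2 9A at offsets 3–5.
U+0832 → 3-byte form E0 A0 B2 at offsets 6–8.
U+13222 → 4-byte form F0 93 88 A2 at offsets 9–12.
Offset 12 falls in char 4's range; it's byte 4 of F0 93 88 A2 = 0xA2.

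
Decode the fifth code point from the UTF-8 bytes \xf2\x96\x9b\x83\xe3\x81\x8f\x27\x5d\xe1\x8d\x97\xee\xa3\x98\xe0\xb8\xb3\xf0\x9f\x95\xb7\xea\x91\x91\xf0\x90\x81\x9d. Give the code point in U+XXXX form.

U+1357

Offset 0: leading byte 0xF2 = 11110010 → 4-byte char #1 = F2 96 9B 83.
Offset 4: leading byte 0xE3 = 11100011 → 3-byte char #2 = E3 81 8F.
Offset 7: leading byte 0x27 = 00100111 → 1-byte char #3 = 27.
Offset 8: leading byte 0x5D = 01011101 → 1-byte char #4 = 5D.
Offset 9: leading byte 0xE1 = 11100001 → 3-byte char #5 = E1 8D 97.
Leading byte 0xE1 = 11100001 matches 1110xxxx → 3-byte sequence.
Byte 1: 0xE1 = 11100001, payload 0001 (4 bits).
Byte 2: 0x8D = 10001101 (10xxxxxx ✓), payload 001101.
Byte 3: 0x97 = 10010111 (10xxxxxx ✓), payload 010111.
Concatenate: 0001001101010111 = 0x1357 (16 bits → U+1357).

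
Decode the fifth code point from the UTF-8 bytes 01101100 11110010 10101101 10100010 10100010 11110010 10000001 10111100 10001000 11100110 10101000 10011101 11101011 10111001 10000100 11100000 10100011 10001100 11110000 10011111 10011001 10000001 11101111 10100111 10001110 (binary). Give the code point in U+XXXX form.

U+BE44

Offset 0: leading byte 0x6C = 01101100 → 1-byte char #1 = 6C.
Offset 1: leading byte 0xF2 = 11110010 → 4-byte char #2 = F2 AD A2 A2.
Offset 5: leading byte 0xF2 = 11110010 → 4-byte char #3 = F2 81 BC 88.
Offset 9: leading byte 0xE6 = 11100110 → 3-byte char #4 = E6 A8 9D.
Offset 12: leading byte 0xEB = 11101011 → 3-byte char #5 = EB B9 84.
Leading byte 0xEB = 11101011 matches 1110xxxx → 3-byte sequence.
Byte 1: 0xEB = 11101011, payload 1011 (4 bits).
Byte 2: 0xB9 = 10111001 (10xxxxxx ✓), payload 111001.
Byte 3: 0x84 = 10000100 (10xxxxxx ✓), payload 000100.
Concatenate: 1011111001000100 = 0xBE44 (16 bits → U+BE44).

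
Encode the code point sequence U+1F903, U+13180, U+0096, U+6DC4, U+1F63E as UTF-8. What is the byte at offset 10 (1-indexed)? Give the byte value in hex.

1-indexed offset 10 is 0-indexed offset 9.
U+1F903 → 4-byte form F0 9F A4 83 at offsets 0–3.
U+13180 → 4-byte form F0 93 86 80 at offsets 4–7.
U+0096 → 2-byte form C2 96 at offsets 8–9.
Offset 9 falls in char 3's range; it's byte 2 of C2 96 = 0x96.

0x96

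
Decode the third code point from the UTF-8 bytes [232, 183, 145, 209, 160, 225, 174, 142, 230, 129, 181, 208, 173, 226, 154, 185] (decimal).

U+1B8E

Offset 0: leading byte 0xE8 = 11101000 → 3-byte char #1 = E8 B7 91.
Offset 3: leading byte 0xD1 = 11010001 → 2-byte char #2 = D1 A0.
Offset 5: leading byte 0xE1 = 11100001 → 3-byte char #3 = E1 AE 8E.
Leading byte 0xE1 = 11100001 matches 1110xxxx → 3-byte sequence.
Byte 1: 0xE1 = 11100001, payload 0001 (4 bits).
Byte 2: 0xAE = 10101110 (10xxxxxx ✓), payload 101110.
Byte 3: 0x8E = 10001110 (10xxxxxx ✓), payload 001110.
Concatenate: 0001101110001110 = 0x1B8E (16 bits → U+1B8E).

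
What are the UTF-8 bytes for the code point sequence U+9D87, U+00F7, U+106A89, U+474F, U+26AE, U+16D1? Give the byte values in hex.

U+9D87: 3-byte form → E9 B6 87.
U+00F7: 2-byte form → C3 B7.
U+106A89: 4-byte form → F4 86 AA 89.
U+474F: 3-byte form → E4 9D 8F.
U+26AE: 3-byte form → E2 9A AE.
U+16D1: 3-byte form → E1 9B 91.
Concatenated (18 bytes): E9 B6 87 C3 B7 F4 86 AA 89 E4 9D 8F E2 9A AE E1 9B 91.

E9 B6 87 C3 B7 F4 86 AA 89 E4 9D 8F E2 9A AE E1 9B 91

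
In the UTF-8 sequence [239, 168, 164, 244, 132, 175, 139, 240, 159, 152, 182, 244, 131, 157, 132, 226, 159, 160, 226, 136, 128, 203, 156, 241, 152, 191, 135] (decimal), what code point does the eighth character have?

U+58FC7

Offset 0: leading byte 0xEF = 11101111 → 3-byte char #1 = EF A8 A4.
Offset 3: leading byte 0xF4 = 11110100 → 4-byte char #2 = F4 84 AF 8B.
Offset 7: leading byte 0xF0 = 11110000 → 4-byte char #3 = F0 9F 98 B6.
Offset 11: leading byte 0xF4 = 11110100 → 4-byte char #4 = F4 83 9D 84.
Offset 15: leading byte 0xE2 = 11100010 → 3-byte char #5 = E2 9F A0.
Offset 18: leading byte 0xE2 = 11100010 → 3-byte char #6 = E2 88 80.
Offset 21: leading byte 0xCB = 11001011 → 2-byte char #7 = CB 9C.
Offset 23: leading byte 0xF1 = 11110001 → 4-byte char #8 = F1 98 BF 87.
Leading byte 0xF1 = 11110001 matches 11110xxx → 4-byte sequence.
Byte 1: 0xF1 = 11110001, payload 001 (3 bits).
Byte 2: 0x98 = 10011000 (10xxxxxx ✓), payload 011000.
Byte 3: 0xBF = 10111111 (10xxxxxx ✓), payload 111111.
Byte 4: 0x87 = 10000111 (10xxxxxx ✓), payload 000111.
Concatenate: 001011000111111000111 = 0x58FC7 (21 bits → U+58FC7).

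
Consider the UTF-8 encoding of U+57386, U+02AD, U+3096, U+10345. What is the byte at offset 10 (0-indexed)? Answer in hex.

0x90

U+57386 → 4-byte form F1 97 8E 86 at offsets 0–3.
U+02AD → 2-byte form CA AD at offsets 4–5.
U+3096 → 3-byte form E3 82 96 at offsets 6–8.
U+10345 → 4-byte form F0 90 8D 85 at offsets 9–12.
Offset 10 falls in char 4's range; it's byte 2 of F0 90 8D 85 = 0x90.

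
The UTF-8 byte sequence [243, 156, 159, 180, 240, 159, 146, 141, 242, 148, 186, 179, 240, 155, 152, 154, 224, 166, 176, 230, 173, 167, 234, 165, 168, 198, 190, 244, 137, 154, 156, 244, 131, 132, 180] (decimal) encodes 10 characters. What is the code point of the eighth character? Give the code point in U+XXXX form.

U+01BE

Offset 0: leading byte 0xF3 = 11110011 → 4-byte char #1 = F3 9C 9F B4.
Offset 4: leading byte 0xF0 = 11110000 → 4-byte char #2 = F0 9F 92 8D.
Offset 8: leading byte 0xF2 = 11110010 → 4-byte char #3 = F2 94 BA B3.
Offset 12: leading byte 0xF0 = 11110000 → 4-byte char #4 = F0 9B 98 9A.
Offset 16: leading byte 0xE0 = 11100000 → 3-byte char #5 = E0 A6 B0.
Offset 19: leading byte 0xE6 = 11100110 → 3-byte char #6 = E6 AD A7.
Offset 22: leading byte 0xEA = 11101010 → 3-byte char #7 = EA A5 A8.
Offset 25: leading byte 0xC6 = 11000110 → 2-byte char #8 = C6 BE.
Leading byte 0xC6 = 11000110 matches 110xxxxx → 2-byte sequence.
Byte 1: 0xC6 = 11000110, payload 00110 (5 bits).
Byte 2: 0xBE = 10111110 (10xxxxxx ✓), payload 111110.
Concatenate: 00110111110 = 0x1BE (11 bits → U+01BE).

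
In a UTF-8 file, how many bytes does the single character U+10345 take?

U+10345 = 0x10345. UTF-8 uses 1 byte below 0x80, 2 below 0x800, 3 below 0x10000, 4 up to 0x10FFFF. 0x10345 is in U+10000–U+10FFFF → 4 bytes.

4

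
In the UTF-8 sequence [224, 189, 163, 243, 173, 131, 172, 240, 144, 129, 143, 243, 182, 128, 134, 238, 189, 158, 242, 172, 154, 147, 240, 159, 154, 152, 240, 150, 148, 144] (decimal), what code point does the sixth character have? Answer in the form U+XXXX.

Offset 0: leading byte 0xE0 = 11100000 → 3-byte char #1 = E0 BD A3.
Offset 3: leading byte 0xF3 = 11110011 → 4-byte char #2 = F3 AD 83 AC.
Offset 7: leading byte 0xF0 = 11110000 → 4-byte char #3 = F0 90 81 8F.
Offset 11: leading byte 0xF3 = 11110011 → 4-byte char #4 = F3 B6 80 86.
Offset 15: leading byte 0xEE = 11101110 → 3-byte char #5 = EE BD 9E.
Offset 18: leading byte 0xF2 = 11110010 → 4-byte char #6 = F2 AC 9A 93.
Leading byte 0xF2 = 11110010 matches 11110xxx → 4-byte sequence.
Byte 1: 0xF2 = 11110010, payload 010 (3 bits).
Byte 2: 0xAC = 10101100 (10xxxxxx ✓), payload 101100.
Byte 3: 0x9A = 10011010 (10xxxxxx ✓), payload 011010.
Byte 4: 0x93 = 10010011 (10xxxxxx ✓), payload 010011.
Concatenate: 010101100011010010011 = 0xAC693 (21 bits → U+AC693).

U+AC693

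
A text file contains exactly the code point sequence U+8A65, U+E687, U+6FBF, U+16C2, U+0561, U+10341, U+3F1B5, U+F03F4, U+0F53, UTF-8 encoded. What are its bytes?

E8 A9 A5 EE 9A 87 E6 BE BF E1 9B 82 D5 A1 F0 90 8D 81 F0 BF 86 B5 F3 B0 8F B4 E0 BD 93

U+8A65: 3-byte form → E8 A9 A5.
U+E687: 3-byte form → EE 9A 87.
U+6FBF: 3-byte form → E6 BE BF.
U+16C2: 3-byte form → E1 9B 82.
U+0561: 2-byte form → D5 A1.
U+10341: 4-byte form → F0 90 8D 81.
U+3F1B5: 4-byte form → F0 BF 86 B5.
U+F03F4: 4-byte form → F3 B0 8F B4.
U+0F53: 3-byte form → E0 BD 93.
Concatenated (29 bytes): E8 A9 A5 EE 9A 87 E6 BE BF E1 9B 82 D5 A1 F0 90 8D 81 F0 BF 86 B5 F3 B0 8F B4 E0 BD 93.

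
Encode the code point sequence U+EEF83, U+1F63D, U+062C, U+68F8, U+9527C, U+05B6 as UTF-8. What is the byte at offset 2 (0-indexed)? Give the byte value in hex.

U+EEF83 → 4-byte form F3 AE BE 83 at offsets 0–3.
Offset 2 falls in char 1's range; it's byte 3 of F3 AE BE 83 = 0xBE.

0xBE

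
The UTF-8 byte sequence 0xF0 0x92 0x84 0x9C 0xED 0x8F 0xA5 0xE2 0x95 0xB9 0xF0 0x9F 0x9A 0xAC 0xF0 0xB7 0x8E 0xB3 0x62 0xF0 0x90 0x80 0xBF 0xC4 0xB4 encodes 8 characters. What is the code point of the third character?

U+2579

Offset 0: leading byte 0xF0 = 11110000 → 4-byte char #1 = F0 92 84 9C.
Offset 4: leading byte 0xED = 11101101 → 3-byte char #2 = ED 8F A5.
Offset 7: leading byte 0xE2 = 11100010 → 3-byte char #3 = E2 95 B9.
Leading byte 0xE2 = 11100010 matches 1110xxxx → 3-byte sequence.
Byte 1: 0xE2 = 11100010, payload 0010 (4 bits).
Byte 2: 0x95 = 10010101 (10xxxxxx ✓), payload 010101.
Byte 3: 0xB9 = 10111001 (10xxxxxx ✓), payload 111001.
Concatenate: 0010010101111001 = 0x2579 (16 bits → U+2579).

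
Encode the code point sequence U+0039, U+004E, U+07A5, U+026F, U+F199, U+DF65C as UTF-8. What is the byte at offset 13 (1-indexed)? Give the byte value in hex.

1-indexed offset 13 is 0-indexed offset 12.
U+0039 → 1-byte form 39 at offsets 0–0.
U+004E → 1-byte form 4E at offsets 1–1.
U+07A5 → 2-byte form DE A5 at offsets 2–3.
U+026F → 2-byte form C9 AF at offsets 4–5.
U+F199 → 3-byte form EF 86 99 at offsets 6–8.
U+DF65C → 4-byte form F3 9F 99 9C at offsets 9–12.
Offset 12 falls in char 6's range; it's byte 4 of F3 9F 99 9C = 0x9C.

0x9C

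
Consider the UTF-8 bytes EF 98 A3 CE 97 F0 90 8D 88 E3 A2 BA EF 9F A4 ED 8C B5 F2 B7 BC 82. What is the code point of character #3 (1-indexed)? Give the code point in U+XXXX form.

Offset 0: leading byte 0xEF = 11101111 → 3-byte char #1 = EF 98 A3.
Offset 3: leading byte 0xCE = 11001110 → 2-byte char #2 = CE 97.
Offset 5: leading byte 0xF0 = 11110000 → 4-byte char #3 = F0 90 8D 88.
Leading byte 0xF0 = 11110000 matches 11110xxx → 4-byte sequence.
Byte 1: 0xF0 = 11110000, payload 000 (3 bits).
Byte 2: 0x90 = 10010000 (10xxxxxx ✓), payload 010000.
Byte 3: 0x8D = 10001101 (10xxxxxx ✓), payload 001101.
Byte 4: 0x88 = 10001000 (10xxxxxx ✓), payload 001000.
Concatenate: 000010000001101001000 = 0x10348 (21 bits → U+10348).

U+10348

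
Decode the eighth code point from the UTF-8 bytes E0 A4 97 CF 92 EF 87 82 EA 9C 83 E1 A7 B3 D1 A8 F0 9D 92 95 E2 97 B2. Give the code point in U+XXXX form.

U+25F2

Offset 0: leading byte 0xE0 = 11100000 → 3-byte char #1 = E0 A4 97.
Offset 3: leading byte 0xCF = 11001111 → 2-byte char #2 = CF 92.
Offset 5: leading byte 0xEF = 11101111 → 3-byte char #3 = EF 87 82.
Offset 8: leading byte 0xEA = 11101010 → 3-byte char #4 = EA 9C 83.
Offset 11: leading byte 0xE1 = 11100001 → 3-byte char #5 = E1 A7 B3.
Offset 14: leading byte 0xD1 = 11010001 → 2-byte char #6 = D1 A8.
Offset 16: leading byte 0xF0 = 11110000 → 4-byte char #7 = F0 9D 92 95.
Offset 20: leading byte 0xE2 = 11100010 → 3-byte char #8 = E2 97 B2.
Leading byte 0xE2 = 11100010 matches 1110xxxx → 3-byte sequence.
Byte 1: 0xE2 = 11100010, payload 0010 (4 bits).
Byte 2: 0x97 = 10010111 (10xxxxxx ✓), payload 010111.
Byte 3: 0xB2 = 10110010 (10xxxxxx ✓), payload 110010.
Concatenate: 0010010111110010 = 0x25F2 (16 bits → U+25F2).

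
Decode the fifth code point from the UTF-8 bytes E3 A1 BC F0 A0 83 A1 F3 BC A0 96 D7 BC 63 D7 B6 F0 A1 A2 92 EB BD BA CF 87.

U+0063

Offset 0: leading byte 0xE3 = 11100011 → 3-byte char #1 = E3 A1 BC.
Offset 3: leading byte 0xF0 = 11110000 → 4-byte char #2 = F0 A0 83 A1.
Offset 7: leading byte 0xF3 = 11110011 → 4-byte char #3 = F3 BC A0 96.
Offset 11: leading byte 0xD7 = 11010111 → 2-byte char #4 = D7 BC.
Offset 13: leading byte 0x63 = 01100011 → 1-byte char #5 = 63.
Leading byte 0x63 = 01100011 matches 0xxxxxxx → 1-byte sequence.
Byte 1: 0x63 = 01100011, payload 1100011 (7 bits).
Concatenate: 1100011 = 0x63 (7 bits → U+0063).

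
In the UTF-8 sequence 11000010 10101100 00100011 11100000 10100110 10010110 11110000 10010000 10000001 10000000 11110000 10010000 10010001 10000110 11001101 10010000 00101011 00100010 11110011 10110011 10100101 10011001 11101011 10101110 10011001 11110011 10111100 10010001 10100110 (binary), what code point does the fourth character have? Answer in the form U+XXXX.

Offset 0: leading byte 0xC2 = 11000010 → 2-byte char #1 = C2 AC.
Offset 2: leading byte 0x23 = 00100011 → 1-byte char #2 = 23.
Offset 3: leading byte 0xE0 = 11100000 → 3-byte char #3 = E0 A6 96.
Offset 6: leading byte 0xF0 = 11110000 → 4-byte char #4 = F0 90 81 80.
Leading byte 0xF0 = 11110000 matches 11110xxx → 4-byte sequence.
Byte 1: 0xF0 = 11110000, payload 000 (3 bits).
Byte 2: 0x90 = 10010000 (10xxxxxx ✓), payload 010000.
Byte 3: 0x81 = 10000001 (10xxxxxx ✓), payload 000001.
Byte 4: 0x80 = 10000000 (10xxxxxx ✓), payload 000000.
Concatenate: 000010000000001000000 = 0x10040 (21 bits → U+10040).

U+10040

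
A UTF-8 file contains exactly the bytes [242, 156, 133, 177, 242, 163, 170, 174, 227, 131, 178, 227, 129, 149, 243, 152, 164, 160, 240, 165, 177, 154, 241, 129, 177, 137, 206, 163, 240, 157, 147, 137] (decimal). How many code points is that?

9

Byte at offset 0: 0xF2 = 11110010 → 4-byte char (#1). Advance 4.
Byte at offset 4: 0xF2 = 11110010 → 4-byte char (#2). Advance 4.
Byte at offset 8: 0xE3 = 11100011 → 3-byte char (#3). Advance 3.
Byte at offset 11: 0xE3 = 11100011 → 3-byte char (#4). Advance 3.
Byte at offset 14: 0xF3 = 11110011 → 4-byte char (#5). Advance 4.
Byte at offset 18: 0xF0 = 11110000 → 4-byte char (#6). Advance 4.
Byte at offset 22: 0xF1 = 11110001 → 4-byte char (#7). Advance 4.
Byte at offset 26: 0xCE = 11001110 → 2-byte char (#8). Advance 2.
Byte at offset 28: 0xF0 = 11110000 → 4-byte char (#9). Advance 4.
Reached end at offset 32 after 9 code points.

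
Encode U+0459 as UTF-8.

D1 99

U+0459 = 0x459 = 1113 decimal. In range U+0080–U+07FF → 2-byte form: 110xxxxx 10xxxxxx.
Binary (11 bits): 10001011001.
Split 5+6: 10001 | 011001.
Byte 1: 11010001 = 0xD1.
Byte 2: 10011001 = 0x99.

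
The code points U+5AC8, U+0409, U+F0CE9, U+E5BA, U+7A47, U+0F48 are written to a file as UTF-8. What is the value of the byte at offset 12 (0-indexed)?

U+5AC8 → 3-byte form E5 AB 88 at offsets 0–2.
U+0409 → 2-byte form D0 89 at offsets 3–4.
U+F0CE9 → 4-byte form F3 B0 B3 A9 at offsets 5–8.
U+E5BA → 3-byte form EE 96 BA at offsets 9–11.
U+7A47 → 3-byte form E7 A9 87 at offsets 12–14.
Offset 12 falls in char 5's range; it's byte 1 of E7 A9 87 = 0xE7.

0xE7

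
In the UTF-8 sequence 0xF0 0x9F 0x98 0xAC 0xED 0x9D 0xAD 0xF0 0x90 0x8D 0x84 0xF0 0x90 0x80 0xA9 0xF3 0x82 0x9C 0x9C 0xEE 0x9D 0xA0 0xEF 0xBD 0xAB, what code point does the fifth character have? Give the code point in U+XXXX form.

U+C271C

Offset 0: leading byte 0xF0 = 11110000 → 4-byte char #1 = F0 9F 98 AC.
Offset 4: leading byte 0xED = 11101101 → 3-byte char #2 = ED 9D AD.
Offset 7: leading byte 0xF0 = 11110000 → 4-byte char #3 = F0 90 8D 84.
Offset 11: leading byte 0xF0 = 11110000 → 4-byte char #4 = F0 90 80 A9.
Offset 15: leading byte 0xF3 = 11110011 → 4-byte char #5 = F3 82 9C 9C.
Leading byte 0xF3 = 11110011 matches 11110xxx → 4-byte sequence.
Byte 1: 0xF3 = 11110011, payload 011 (3 bits).
Byte 2: 0x82 = 10000010 (10xxxxxx ✓), payload 000010.
Byte 3: 0x9C = 10011100 (10xxxxxx ✓), payload 011100.
Byte 4: 0x9C = 10011100 (10xxxxxx ✓), payload 011100.
Concatenate: 011000010011100011100 = 0xC271C (21 bits → U+C271C).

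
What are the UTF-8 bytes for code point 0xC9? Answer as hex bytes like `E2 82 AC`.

U+00C9 = 0xC9 = 201 decimal. In range U+0080–U+07FF → 2-byte form: 110xxxxx 10xxxxxx.
Binary (11 bits): 00011001001.
Split 5+6: 00011 | 001001.
Byte 1: 11000011 = 0xC3.
Byte 2: 10001001 = 0x89.

C3 89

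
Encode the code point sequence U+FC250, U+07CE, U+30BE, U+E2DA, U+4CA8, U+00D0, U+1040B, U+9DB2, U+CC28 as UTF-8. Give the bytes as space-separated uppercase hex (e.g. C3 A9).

U+FC250: 4-byte form → F3 BC 89 90.
U+07CE: 2-byte form → DF 8E.
U+30BE: 3-byte form → E3 82 BE.
U+E2DA: 3-byte form → EE 8B 9A.
U+4CA8: 3-byte form → E4 B2 A8.
U+00D0: 2-byte form → C3 90.
U+1040B: 4-byte form → F0 90 90 8B.
U+9DB2: 3-byte form → E9 B6 B2.
U+CC28: 3-byte form → EC B0 A8.
Concatenated (27 bytes): F3 BC 89 90 DF 8E E3 82 BE EE 8B 9A E4 B2 A8 C3 90 F0 90 90 8B E9 B6 B2 EC B0 A8.

F3 BC 89 90 DF 8E E3 82 BE EE 8B 9A E4 B2 A8 C3 90 F0 90 90 8B E9 B6 B2 EC B0 A8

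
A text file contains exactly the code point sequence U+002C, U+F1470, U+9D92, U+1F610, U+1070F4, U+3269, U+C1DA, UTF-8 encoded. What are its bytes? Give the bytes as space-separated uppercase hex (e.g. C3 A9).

2C F3 B1 91 B0 E9 B6 92 F0 9F 98 90 F4 87 83 B4 E3 89 A9 EC 87 9A

U+002C: 1-byte form → 2C.
U+F1470: 4-byte form → F3 B1 91 B0.
U+9D92: 3-byte form → E9 B6 92.
U+1F610: 4-byte form → F0 9F 98 90.
U+1070F4: 4-byte form → F4 87 83 B4.
U+3269: 3-byte form → E3 89 A9.
U+C1DA: 3-byte form → EC 87 9A.
Concatenated (22 bytes): 2C F3 B1 91 B0 E9 B6 92 F0 9F 98 90 F4 87 83 B4 E3 89 A9 EC 87 9A.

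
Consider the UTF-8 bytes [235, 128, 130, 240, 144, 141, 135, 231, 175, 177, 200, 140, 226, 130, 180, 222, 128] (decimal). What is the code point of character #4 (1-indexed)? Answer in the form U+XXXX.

U+020C

Offset 0: leading byte 0xEB = 11101011 → 3-byte char #1 = EB 80 82.
Offset 3: leading byte 0xF0 = 11110000 → 4-byte char #2 = F0 90 8D 87.
Offset 7: leading byte 0xE7 = 11100111 → 3-byte char #3 = E7 AF B1.
Offset 10: leading byte 0xC8 = 11001000 → 2-byte char #4 = C8 8C.
Leading byte 0xC8 = 11001000 matches 110xxxxx → 2-byte sequence.
Byte 1: 0xC8 = 11001000, payload 01000 (5 bits).
Byte 2: 0x8C = 10001100 (10xxxxxx ✓), payload 001100.
Concatenate: 01000001100 = 0x20C (11 bits → U+020C).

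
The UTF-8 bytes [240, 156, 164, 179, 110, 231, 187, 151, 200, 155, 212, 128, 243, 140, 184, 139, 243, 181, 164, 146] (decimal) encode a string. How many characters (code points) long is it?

7

Byte at offset 0: 0xF0 = 11110000 → 4-byte char (#1). Advance 4.
Byte at offset 4: 0x6E = 01101110 → 1-byte char (#2). Advance 1.
Byte at offset 5: 0xE7 = 11100111 → 3-byte char (#3). Advance 3.
Byte at offset 8: 0xC8 = 11001000 → 2-byte char (#4). Advance 2.
Byte at offset 10: 0xD4 = 11010100 → 2-byte char (#5). Advance 2.
Byte at offset 12: 0xF3 = 11110011 → 4-byte char (#6). Advance 4.
Byte at offset 16: 0xF3 = 11110011 → 4-byte char (#7). Advance 4.
Reached end at offset 20 after 7 code points.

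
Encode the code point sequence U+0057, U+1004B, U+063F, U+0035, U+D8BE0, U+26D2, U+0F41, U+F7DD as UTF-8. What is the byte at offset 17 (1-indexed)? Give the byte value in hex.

1-indexed offset 17 is 0-indexed offset 16.
U+0057 → 1-byte form 57 at offsets 0–0.
U+1004B → 4-byte form F0 90 81 8B at offsets 1–4.
U+063F → 2-byte form D8 BF at offsets 5–6.
U+0035 → 1-byte form 35 at offsets 7–7.
U+D8BE0 → 4-byte form F3 98 AF A0 at offsets 8–11.
U+26D2 → 3-byte form E2 9B 92 at offsets 12–14.
U+0F41 → 3-byte form E0 BD 81 at offsets 15–17.
Offset 16 falls in char 7's range; it's byte 2 of E0 BD 81 = 0xBD.

0xBD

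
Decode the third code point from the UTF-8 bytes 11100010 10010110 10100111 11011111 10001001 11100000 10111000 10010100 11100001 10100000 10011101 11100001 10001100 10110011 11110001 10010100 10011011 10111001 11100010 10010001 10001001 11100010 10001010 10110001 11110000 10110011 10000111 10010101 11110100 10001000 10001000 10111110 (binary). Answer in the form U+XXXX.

Offset 0: leading byte 0xE2 = 11100010 → 3-byte char #1 = E2 96 A7.
Offset 3: leading byte 0xDF = 11011111 → 2-byte char #2 = DF 89.
Offset 5: leading byte 0xE0 = 11100000 → 3-byte char #3 = E0 B8 94.
Leading byte 0xE0 = 11100000 matches 1110xxxx → 3-byte sequence.
Byte 1: 0xE0 = 11100000, payload 0000 (4 bits).
Byte 2: 0xB8 = 10111000 (10xxxxxx ✓), payload 111000.
Byte 3: 0x94 = 10010100 (10xxxxxx ✓), payload 010100.
Concatenate: 0000111000010100 = 0xE14 (16 bits → U+0E14).

U+0E14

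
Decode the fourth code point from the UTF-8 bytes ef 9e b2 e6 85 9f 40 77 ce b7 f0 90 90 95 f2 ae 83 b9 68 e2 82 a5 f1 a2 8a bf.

U+0077

Offset 0: leading byte 0xEF = 11101111 → 3-byte char #1 = EF 9E B2.
Offset 3: leading byte 0xE6 = 11100110 → 3-byte char #2 = E6 85 9F.
Offset 6: leading byte 0x40 = 01000000 → 1-byte char #3 = 40.
Offset 7: leading byte 0x77 = 01110111 → 1-byte char #4 = 77.
Leading byte 0x77 = 01110111 matches 0xxxxxxx → 1-byte sequence.
Byte 1: 0x77 = 01110111, payload 1110111 (7 bits).
Concatenate: 1110111 = 0x77 (7 bits → U+0077).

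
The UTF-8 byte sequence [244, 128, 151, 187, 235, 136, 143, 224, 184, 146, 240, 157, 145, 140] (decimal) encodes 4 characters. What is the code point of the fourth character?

Offset 0: leading byte 0xF4 = 11110100 → 4-byte char #1 = F4 80 97 BB.
Offset 4: leading byte 0xEB = 11101011 → 3-byte char #2 = EB 88 8F.
Offset 7: leading byte 0xE0 = 11100000 → 3-byte char #3 = E0 B8 92.
Offset 10: leading byte 0xF0 = 11110000 → 4-byte char #4 = F0 9D 91 8C.
Leading byte 0xF0 = 11110000 matches 11110xxx → 4-byte sequence.
Byte 1: 0xF0 = 11110000, payload 000 (3 bits).
Byte 2: 0x9D = 10011101 (10xxxxxx ✓), payload 011101.
Byte 3: 0x91 = 10010001 (10xxxxxx ✓), payload 010001.
Byte 4: 0x8C = 10001100 (10xxxxxx ✓), payload 001100.
Concatenate: 000011101010001001100 = 0x1D44C (21 bits → U+1D44C).

U+1D44C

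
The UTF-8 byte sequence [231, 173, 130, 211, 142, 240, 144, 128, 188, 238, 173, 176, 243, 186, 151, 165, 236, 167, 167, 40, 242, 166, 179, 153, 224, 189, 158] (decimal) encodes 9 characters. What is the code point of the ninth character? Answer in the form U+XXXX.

U+0F5E

Offset 0: leading byte 0xE7 = 11100111 → 3-byte char #1 = E7 AD 82.
Offset 3: leading byte 0xD3 = 11010011 → 2-byte char #2 = D3 8E.
Offset 5: leading byte 0xF0 = 11110000 → 4-byte char #3 = F0 90 80 BC.
Offset 9: leading byte 0xEE = 11101110 → 3-byte char #4 = EE AD B0.
Offset 12: leading byte 0xF3 = 11110011 → 4-byte char #5 = F3 BA 97 A5.
Offset 16: leading byte 0xEC = 11101100 → 3-byte char #6 = EC A7 A7.
Offset 19: leading byte 0x28 = 00101000 → 1-byte char #7 = 28.
Offset 20: leading byte 0xF2 = 11110010 → 4-byte char #8 = F2 A6 B3 99.
Offset 24: leading byte 0xE0 = 11100000 → 3-byte char #9 = E0 BD 9E.
Leading byte 0xE0 = 11100000 matches 1110xxxx → 3-byte sequence.
Byte 1: 0xE0 = 11100000, payload 0000 (4 bits).
Byte 2: 0xBD = 10111101 (10xxxxxx ✓), payload 111101.
Byte 3: 0x9E = 10011110 (10xxxxxx ✓), payload 011110.
Concatenate: 0000111101011110 = 0xF5E (16 bits → U+0F5E).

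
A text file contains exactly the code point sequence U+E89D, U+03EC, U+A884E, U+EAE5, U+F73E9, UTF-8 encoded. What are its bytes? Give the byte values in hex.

EE A2 9D CF AC F2 A8 A1 8E EE AB A5 F3 B7 8F A9

U+E89D: 3-byte form → EE A2 9D.
U+03EC: 2-byte form → CF AC.
U+A884E: 4-byte form → F2 A8 A1 8E.
U+EAE5: 3-byte form → EE AB A5.
U+F73E9: 4-byte form → F3 B7 8F A9.
Concatenated (16 bytes): EE A2 9D CF AC F2 A8 A1 8E EE AB A5 F3 B7 8F A9.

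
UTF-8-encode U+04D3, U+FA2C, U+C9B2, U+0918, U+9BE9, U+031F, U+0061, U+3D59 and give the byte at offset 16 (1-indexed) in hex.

1-indexed offset 16 is 0-indexed offset 15.
U+04D3 → 2-byte form D3 93 at offsets 0–1.
U+FA2C → 3-byte form EF A8 AC at offsets 2–4.
U+C9B2 → 3-byte form EC A6 B2 at offsets 5–7.
U+0918 → 3-byte form E0 A4 98 at offsets 8–10.
U+9BE9 → 3-byte form E9 AF A9 at offsets 11–13.
U+031F → 2-byte form CC 9F at offsets 14–15.
Offset 15 falls in char 6's range; it's byte 2 of CC 9F = 0x9F.

0x9F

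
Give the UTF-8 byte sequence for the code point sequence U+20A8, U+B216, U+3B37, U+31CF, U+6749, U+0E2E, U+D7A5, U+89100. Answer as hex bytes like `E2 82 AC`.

E2 82 A8 EB 88 96 E3 AC B7 E3 87 8F E6 9D 89 E0 B8 AE ED 9E A5 F2 89 84 80

U+20A8: 3-byte form → E2 82 A8.
U+B216: 3-byte form → EB 88 96.
U+3B37: 3-byte form → E3 AC B7.
U+31CF: 3-byte form → E3 87 8F.
U+6749: 3-byte form → E6 9D 89.
U+0E2E: 3-byte form → E0 B8 AE.
U+D7A5: 3-byte form → ED 9E A5.
U+89100: 4-byte form → F2 89 84 80.
Concatenated (25 bytes): E2 82 A8 EB 88 96 E3 AC B7 E3 87 8F E6 9D 89 E0 B8 AE ED 9E A5 F2 89 84 80.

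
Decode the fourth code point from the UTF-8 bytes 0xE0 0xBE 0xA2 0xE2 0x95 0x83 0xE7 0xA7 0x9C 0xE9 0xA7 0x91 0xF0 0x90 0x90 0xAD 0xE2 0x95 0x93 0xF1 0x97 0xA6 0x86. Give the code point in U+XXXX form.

U+99D1

Offset 0: leading byte 0xE0 = 11100000 → 3-byte char #1 = E0 BE A2.
Offset 3: leading byte 0xE2 = 11100010 → 3-byte char #2 = E2 95 83.
Offset 6: leading byte 0xE7 = 11100111 → 3-byte char #3 = E7 A7 9C.
Offset 9: leading byte 0xE9 = 11101001 → 3-byte char #4 = E9 A7 91.
Leading byte 0xE9 = 11101001 matches 1110xxxx → 3-byte sequence.
Byte 1: 0xE9 = 11101001, payload 1001 (4 bits).
Byte 2: 0xA7 = 10100111 (10xxxxxx ✓), payload 100111.
Byte 3: 0x91 = 10010001 (10xxxxxx ✓), payload 010001.
Concatenate: 1001100111010001 = 0x99D1 (16 bits → U+99D1).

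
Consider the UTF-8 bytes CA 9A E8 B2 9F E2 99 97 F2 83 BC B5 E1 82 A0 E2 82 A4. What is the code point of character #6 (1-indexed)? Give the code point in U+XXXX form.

U+20A4

Offset 0: leading byte 0xCA = 11001010 → 2-byte char #1 = CA 9A.
Offset 2: leading byte 0xE8 = 11101000 → 3-byte char #2 = E8 B2 9F.
Offset 5: leading byte 0xE2 = 11100010 → 3-byte char #3 = E2 99 97.
Offset 8: leading byte 0xF2 = 11110010 → 4-byte char #4 = F2 83 BC B5.
Offset 12: leading byte 0xE1 = 11100001 → 3-byte char #5 = E1 82 A0.
Offset 15: leading byte 0xE2 = 11100010 → 3-byte char #6 = E2 82 A4.
Leading byte 0xE2 = 11100010 matches 1110xxxx → 3-byte sequence.
Byte 1: 0xE2 = 11100010, payload 0010 (4 bits).
Byte 2: 0x82 = 10000010 (10xxxxxx ✓), payload 000010.
Byte 3: 0xA4 = 10100100 (10xxxxxx ✓), payload 100100.
Concatenate: 0010000010100100 = 0x20A4 (16 bits → U+20A4).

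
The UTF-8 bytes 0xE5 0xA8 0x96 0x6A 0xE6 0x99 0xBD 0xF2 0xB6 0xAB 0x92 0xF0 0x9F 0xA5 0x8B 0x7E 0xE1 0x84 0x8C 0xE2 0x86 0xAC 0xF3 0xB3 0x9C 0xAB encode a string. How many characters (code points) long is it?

9

Byte at offset 0: 0xE5 = 11100101 → 3-byte char (#1). Advance 3.
Byte at offset 3: 0x6A = 01101010 → 1-byte char (#2). Advance 1.
Byte at offset 4: 0xE6 = 11100110 → 3-byte char (#3). Advance 3.
Byte at offset 7: 0xF2 = 11110010 → 4-byte char (#4). Advance 4.
Byte at offset 11: 0xF0 = 11110000 → 4-byte char (#5). Advance 4.
Byte at offset 15: 0x7E = 01111110 → 1-byte char (#6). Advance 1.
Byte at offset 16: 0xE1 = 11100001 → 3-byte char (#7). Advance 3.
Byte at offset 19: 0xE2 = 11100010 → 3-byte char (#8). Advance 3.
Byte at offset 22: 0xF3 = 11110011 → 4-byte char (#9). Advance 4.
Reached end at offset 26 after 9 code points.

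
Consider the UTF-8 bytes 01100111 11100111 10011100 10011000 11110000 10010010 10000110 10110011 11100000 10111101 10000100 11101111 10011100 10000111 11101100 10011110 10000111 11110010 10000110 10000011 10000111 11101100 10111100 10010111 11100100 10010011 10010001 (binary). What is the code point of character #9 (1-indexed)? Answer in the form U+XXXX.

Offset 0: leading byte 0x67 = 01100111 → 1-byte char #1 = 67.
Offset 1: leading byte 0xE7 = 11100111 → 3-byte char #2 = E7 9C 98.
Offset 4: leading byte 0xF0 = 11110000 → 4-byte char #3 = F0 92 86 B3.
Offset 8: leading byte 0xE0 = 11100000 → 3-byte char #4 = E0 BD 84.
Offset 11: leading byte 0xEF = 11101111 → 3-byte char #5 = EF 9C 87.
Offset 14: leading byte 0xEC = 11101100 → 3-byte char #6 = EC 9E 87.
Offset 17: leading byte 0xF2 = 11110010 → 4-byte char #7 = F2 86 83 87.
Offset 21: leading byte 0xEC = 11101100 → 3-byte char #8 = EC BC 97.
Offset 24: leading byte 0xE4 = 11100100 → 3-byte char #9 = E4 93 91.
Leading byte 0xE4 = 11100100 matches 1110xxxx → 3-byte sequence.
Byte 1: 0xE4 = 11100100, payload 0100 (4 bits).
Byte 2: 0x93 = 10010011 (10xxxxxx ✓), payload 010011.
Byte 3: 0x91 = 10010001 (10xxxxxx ✓), payload 010001.
Concatenate: 0100010011010001 = 0x44D1 (16 bits → U+44D1).

U+44D1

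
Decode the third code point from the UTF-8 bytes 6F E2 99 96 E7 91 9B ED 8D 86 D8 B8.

Offset 0: leading byte 0x6F = 01101111 → 1-byte char #1 = 6F.
Offset 1: leading byte 0xE2 = 11100010 → 3-byte char #2 = E2 99 96.
Offset 4: leading byte 0xE7 = 11100111 → 3-byte char #3 = E7 91 9B.
Leading byte 0xE7 = 11100111 matches 1110xxxx → 3-byte sequence.
Byte 1: 0xE7 = 11100111, payload 0111 (4 bits).
Byte 2: 0x91 = 10010001 (10xxxxxx ✓), payload 010001.
Byte 3: 0x9B = 10011011 (10xxxxxx ✓), payload 011011.
Concatenate: 0111010001011011 = 0x745B (16 bits → U+745B).

U+745B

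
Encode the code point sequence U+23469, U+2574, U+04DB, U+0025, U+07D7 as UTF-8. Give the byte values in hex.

U+23469: 4-byte form → F0 A3 91 A9.
U+2574: 3-byte form → E2 95 B4.
U+04DB: 2-byte form → D3 9B.
U+0025: 1-byte form → 25.
U+07D7: 2-byte form → DF 97.
Concatenated (12 bytes): F0 A3 91 A9 E2 95 B4 D3 9B 25 DF 97.

F0 A3 91 A9 E2 95 B4 D3 9B 25 DF 97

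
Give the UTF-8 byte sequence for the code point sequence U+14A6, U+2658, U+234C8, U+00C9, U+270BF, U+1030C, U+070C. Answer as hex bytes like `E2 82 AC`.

U+14A6: 3-byte form → E1 92 A6.
U+2658: 3-byte form → E2 99 98.
U+234C8: 4-byte form → F0 A3 93 88.
U+00C9: 2-byte form → C3 89.
U+270BF: 4-byte form → F0 A7 82 BF.
U+1030C: 4-byte form → F0 90 8C 8C.
U+070C: 2-byte form → DC 8C.
Concatenated (22 bytes): E1 92 A6 E2 99 98 F0 A3 93 88 C3 89 F0 A7 82 BF F0 90 8C 8C DC 8C.

E1 92 A6 E2 99 98 F0 A3 93 88 C3 89 F0 A7 82 BF F0 90 8C 8C DC 8C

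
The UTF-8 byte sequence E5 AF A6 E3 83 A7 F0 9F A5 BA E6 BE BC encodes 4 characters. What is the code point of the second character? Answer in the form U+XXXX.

Offset 0: leading byte 0xE5 = 11100101 → 3-byte char #1 = E5 AF A6.
Offset 3: leading byte 0xE3 = 11100011 → 3-byte char #2 = E3 83 A7.
Leading byte 0xE3 = 11100011 matches 1110xxxx → 3-byte sequence.
Byte 1: 0xE3 = 11100011, payload 0011 (4 bits).
Byte 2: 0x83 = 10000011 (10xxxxxx ✓), payload 000011.
Byte 3: 0xA7 = 10100111 (10xxxxxx ✓), payload 100111.
Concatenate: 0011000011100111 = 0x30E7 (16 bits → U+30E7).

U+30E7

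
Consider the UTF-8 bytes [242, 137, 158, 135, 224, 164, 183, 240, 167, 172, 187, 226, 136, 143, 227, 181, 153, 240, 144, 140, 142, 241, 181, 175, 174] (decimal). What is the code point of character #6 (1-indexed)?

U+1030E

Offset 0: leading byte 0xF2 = 11110010 → 4-byte char #1 = F2 89 9E 87.
Offset 4: leading byte 0xE0 = 11100000 → 3-byte char #2 = E0 A4 B7.
Offset 7: leading byte 0xF0 = 11110000 → 4-byte char #3 = F0 A7 AC BB.
Offset 11: leading byte 0xE2 = 11100010 → 3-byte char #4 = E2 88 8F.
Offset 14: leading byte 0xE3 = 11100011 → 3-byte char #5 = E3 B5 99.
Offset 17: leading byte 0xF0 = 11110000 → 4-byte char #6 = F0 90 8C 8E.
Leading byte 0xF0 = 11110000 matches 11110xxx → 4-byte sequence.
Byte 1: 0xF0 = 11110000, payload 000 (3 bits).
Byte 2: 0x90 = 10010000 (10xxxxxx ✓), payload 010000.
Byte 3: 0x8C = 10001100 (10xxxxxx ✓), payload 001100.
Byte 4: 0x8E = 10001110 (10xxxxxx ✓), payload 001110.
Concatenate: 000010000001100001110 = 0x1030E (21 bits → U+1030E).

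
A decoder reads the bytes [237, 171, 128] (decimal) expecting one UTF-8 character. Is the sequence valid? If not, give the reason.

Structurally a 3-byte sequence; payload = 0xDAC0.
But 0xDAC0 is in U+D800–U+DFFF, the surrogate range. Surrogates are not Unicode scalar values and are forbidden in UTF-8.

invalid (encodes a surrogate (U+D800–U+DFFF))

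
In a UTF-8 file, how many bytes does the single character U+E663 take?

U+E663 = 0xE663. UTF-8 uses 1 byte below 0x80, 2 below 0x800, 3 below 0x10000, 4 up to 0x10FFFF. 0xE663 is in U+0800–U+FFFF → 3 bytes.

3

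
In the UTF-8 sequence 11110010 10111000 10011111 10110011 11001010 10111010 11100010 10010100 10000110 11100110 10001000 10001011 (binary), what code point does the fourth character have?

U+620B

Offset 0: leading byte 0xF2 = 11110010 → 4-byte char #1 = F2 B8 9F B3.
Offset 4: leading byte 0xCA = 11001010 → 2-byte char #2 = CA BA.
Offset 6: leading byte 0xE2 = 11100010 → 3-byte char #3 = E2 94 86.
Offset 9: leading byte 0xE6 = 11100110 → 3-byte char #4 = E6 88 8B.
Leading byte 0xE6 = 11100110 matches 1110xxxx → 3-byte sequence.
Byte 1: 0xE6 = 11100110, payload 0110 (4 bits).
Byte 2: 0x88 = 10001000 (10xxxxxx ✓), payload 001000.
Byte 3: 0x8B = 10001011 (10xxxxxx ✓), payload 001011.
Concatenate: 0110001000001011 = 0x620B (16 bits → U+620B).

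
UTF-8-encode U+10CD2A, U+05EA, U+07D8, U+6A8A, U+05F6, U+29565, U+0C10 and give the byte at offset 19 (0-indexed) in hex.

U+10CD2A → 4-byte form F4 8C B4 AA at offsets 0–3.
U+05EA → 2-byte form D7 AA at offsets 4–5.
U+07D8 → 2-byte form DF 98 at offsets 6–7.
U+6A8A → 3-byte form E6 AA 8A at offsets 8–10.
U+05F6 → 2-byte form D7 B6 at offsets 11–12.
U+29565 → 4-byte form F0 A9 95 A5 at offsets 13–16.
U+0C10 → 3-byte form E0 B0 90 at offsets 17–19.
Offset 19 falls in char 7's range; it's byte 3 of E0 B0 90 = 0x90.

0x90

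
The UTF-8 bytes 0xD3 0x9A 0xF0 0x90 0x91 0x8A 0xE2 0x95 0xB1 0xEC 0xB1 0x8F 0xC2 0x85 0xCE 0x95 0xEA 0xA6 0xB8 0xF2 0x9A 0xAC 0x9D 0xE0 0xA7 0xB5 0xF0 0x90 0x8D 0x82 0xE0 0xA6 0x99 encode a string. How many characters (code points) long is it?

11

Byte at offset 0: 0xD3 = 11010011 → 2-byte char (#1). Advance 2.
Byte at offset 2: 0xF0 = 11110000 → 4-byte char (#2). Advance 4.
Byte at offset 6: 0xE2 = 11100010 → 3-byte char (#3). Advance 3.
Byte at offset 9: 0xEC = 11101100 → 3-byte char (#4). Advance 3.
Byte at offset 12: 0xC2 = 11000010 → 2-byte char (#5). Advance 2.
Byte at offset 14: 0xCE = 11001110 → 2-byte char (#6). Advance 2.
Byte at offset 16: 0xEA = 11101010 → 3-byte char (#7). Advance 3.
Byte at offset 19: 0xF2 = 11110010 → 4-byte char (#8). Advance 4.
Byte at offset 23: 0xE0 = 11100000 → 3-byte char (#9). Advance 3.
Byte at offset 26: 0xF0 = 11110000 → 4-byte char (#10). Advance 4.
Byte at offset 30: 0xE0 = 11100000 → 3-byte char (#11). Advance 3.
Reached end at offset 33 after 11 code points.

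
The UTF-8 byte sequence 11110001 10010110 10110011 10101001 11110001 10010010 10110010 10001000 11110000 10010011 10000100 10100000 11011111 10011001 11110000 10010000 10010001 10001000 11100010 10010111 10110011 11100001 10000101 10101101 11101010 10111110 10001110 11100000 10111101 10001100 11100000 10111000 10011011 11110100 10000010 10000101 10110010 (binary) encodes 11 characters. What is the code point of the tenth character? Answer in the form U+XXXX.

Offset 0: leading byte 0xF1 = 11110001 → 4-byte char #1 = F1 96 B3 A9.
Offset 4: leading byte 0xF1 = 11110001 → 4-byte char #2 = F1 92 B2 88.
Offset 8: leading byte 0xF0 = 11110000 → 4-byte char #3 = F0 93 84 A0.
Offset 12: leading byte 0xDF = 11011111 → 2-byte char #4 = DF 99.
Offset 14: leading byte 0xF0 = 11110000 → 4-byte char #5 = F0 90 91 88.
Offset 18: leading byte 0xE2 = 11100010 → 3-byte char #6 = E2 97 B3.
Offset 21: leading byte 0xE1 = 11100001 → 3-byte char #7 = E1 85 AD.
Offset 24: leading byte 0xEA = 11101010 → 3-byte char #8 = EA BE 8E.
Offset 27: leading byte 0xE0 = 11100000 → 3-byte char #9 = E0 BD 8C.
Offset 30: leading byte 0xE0 = 11100000 → 3-byte char #10 = E0 B8 9B.
Leading byte 0xE0 = 11100000 matches 1110xxxx → 3-byte sequence.
Byte 1: 0xE0 = 11100000, payload 0000 (4 bits).
Byte 2: 0xB8 = 10111000 (10xxxxxx ✓), payload 111000.
Byte 3: 0x9B = 10011011 (10xxxxxx ✓), payload 011011.
Concatenate: 0000111000011011 = 0xE1B (16 bits → U+0E1B).

U+0E1B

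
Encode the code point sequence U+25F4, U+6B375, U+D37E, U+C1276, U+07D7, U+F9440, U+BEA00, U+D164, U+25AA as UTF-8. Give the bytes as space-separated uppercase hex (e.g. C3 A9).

E2 97 B4 F1 AB 8D B5 ED 8D BE F3 81 89 B6 DF 97 F3 B9 91 80 F2 BE A8 80 ED 85 A4 E2 96 AA

U+25F4: 3-byte form → E2 97 B4.
U+6B375: 4-byte form → F1 AB 8D B5.
U+D37E: 3-byte form → ED 8D BE.
U+C1276: 4-byte form → F3 81 89 B6.
U+07D7: 2-byte form → DF 97.
U+F9440: 4-byte form → F3 B9 91 80.
U+BEA00: 4-byte form → F2 BE A8 80.
U+D164: 3-byte form → ED 85 A4.
U+25AA: 3-byte form → E2 96 AA.
Concatenated (30 bytes): E2 97 B4 F1 AB 8D B5 ED 8D BE F3 81 89 B6 DF 97 F3 B9 91 80 F2 BE A8 80 ED 85 A4 E2 96 AA.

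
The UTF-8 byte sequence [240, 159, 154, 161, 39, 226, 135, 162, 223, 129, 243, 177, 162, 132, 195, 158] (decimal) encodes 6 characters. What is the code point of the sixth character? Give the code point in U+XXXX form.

Offset 0: leading byte 0xF0 = 11110000 → 4-byte char #1 = F0 9F 9A A1.
Offset 4: leading byte 0x27 = 00100111 → 1-byte char #2 = 27.
Offset 5: leading byte 0xE2 = 11100010 → 3-byte char #3 = E2 87 A2.
Offset 8: leading byte 0xDF = 11011111 → 2-byte char #4 = DF 81.
Offset 10: leading byte 0xF3 = 11110011 → 4-byte char #5 = F3 B1 A2 84.
Offset 14: leading byte 0xC3 = 11000011 → 2-byte char #6 = C3 9E.
Leading byte 0xC3 = 11000011 matches 110xxxxx → 2-byte sequence.
Byte 1: 0xC3 = 11000011, payload 00011 (5 bits).
Byte 2: 0x9E = 10011110 (10xxxxxx ✓), payload 011110.
Concatenate: 00011011110 = 0xDE (11 bits → U+00DE).

U+00DE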